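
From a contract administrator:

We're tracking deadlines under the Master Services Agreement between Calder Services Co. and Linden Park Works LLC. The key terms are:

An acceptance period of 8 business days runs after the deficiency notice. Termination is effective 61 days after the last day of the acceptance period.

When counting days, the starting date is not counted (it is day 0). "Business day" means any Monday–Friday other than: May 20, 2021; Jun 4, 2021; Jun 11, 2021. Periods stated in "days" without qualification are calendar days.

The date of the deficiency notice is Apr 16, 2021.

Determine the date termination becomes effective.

Jun 28, 2021

The last day of the acceptance period: 8 business days after Friday, Apr 16, 2021, skipping weekends — Apr 19, Apr 20, Apr 21, Apr 22, Apr 23, Apr 26, Apr 27, Apr 28 — lands on Wednesday, Apr 28, 2021.
The date termination becomes effective: Apr 28, 2021 + 61 days = Jun 28, 2021.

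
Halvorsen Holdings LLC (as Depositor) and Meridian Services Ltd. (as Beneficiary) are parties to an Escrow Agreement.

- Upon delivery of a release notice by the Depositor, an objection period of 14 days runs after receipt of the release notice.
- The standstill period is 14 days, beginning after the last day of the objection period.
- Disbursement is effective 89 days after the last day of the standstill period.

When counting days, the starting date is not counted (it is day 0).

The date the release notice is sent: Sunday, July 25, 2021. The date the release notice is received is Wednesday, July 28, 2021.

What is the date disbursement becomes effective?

Adding 14 calendar days to July 28, 2021 gives August 11, 2021, which is the last day of the objection period.
The last day of the standstill period: August 11, 2021 + 14 days = August 25, 2021.
The date disbursement becomes effective: August 25, 2021 + 89 days = November 22, 2021.

November 22, 2021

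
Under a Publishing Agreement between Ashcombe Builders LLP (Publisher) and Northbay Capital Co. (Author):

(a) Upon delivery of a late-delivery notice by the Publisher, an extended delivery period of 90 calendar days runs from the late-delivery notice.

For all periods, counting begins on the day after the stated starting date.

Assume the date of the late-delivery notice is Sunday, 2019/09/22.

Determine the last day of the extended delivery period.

The last day of the extended delivery period: 90 calendar days after 2019/09/22 is 2019/12/21.

2019/12/21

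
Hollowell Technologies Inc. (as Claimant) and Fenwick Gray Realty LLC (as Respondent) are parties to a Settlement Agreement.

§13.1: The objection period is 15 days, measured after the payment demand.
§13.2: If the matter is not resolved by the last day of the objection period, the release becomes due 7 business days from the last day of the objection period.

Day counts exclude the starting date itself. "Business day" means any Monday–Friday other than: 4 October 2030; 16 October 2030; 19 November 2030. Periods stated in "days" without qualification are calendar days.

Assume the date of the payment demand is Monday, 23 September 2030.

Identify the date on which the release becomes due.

18 October 2030

The last day of the objection period: 15 calendar days after 23 September 2030 is 8 October 2030.
The date on which the release becomes due: 7 business days after Tuesday, 8 October 2030, skipping weekends and the listed holiday on Oct 16 — Oct 9, Oct 10, Oct 11, Oct 14, Oct 15, Oct 17, Oct 18 — lands on Friday, 18 October 2030.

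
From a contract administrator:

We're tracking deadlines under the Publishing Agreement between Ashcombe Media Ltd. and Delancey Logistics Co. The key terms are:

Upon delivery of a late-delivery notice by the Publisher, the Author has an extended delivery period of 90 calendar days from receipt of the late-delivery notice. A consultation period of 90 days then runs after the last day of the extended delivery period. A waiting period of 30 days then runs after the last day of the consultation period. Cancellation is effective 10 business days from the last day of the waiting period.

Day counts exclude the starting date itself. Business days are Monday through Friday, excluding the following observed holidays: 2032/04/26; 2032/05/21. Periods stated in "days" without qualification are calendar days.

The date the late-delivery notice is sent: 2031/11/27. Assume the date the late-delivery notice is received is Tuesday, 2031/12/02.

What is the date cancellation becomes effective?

2032/07/13

Adding 90 calendar days to 2031/12/02 gives 2032/03/01, which is the last day of the extended delivery period.
The last day of the consultation period: 90 calendar days after 2032/03/01 is 2032/05/30.
Adding 30 calendar days to 2032/05/30 gives 2032/06/29, which is the last day of the waiting period.
The date cancellation becomes effective: counting 10 business days from Tuesday, 2032/06/29 (Jun 30, Jul 1, Jul 2, Jul 5, Jul 6, Jul 7, Jul 8, Jul 9, Jul 12, Jul 13, skipping weekends) reaches Tuesday, 2032/07/13.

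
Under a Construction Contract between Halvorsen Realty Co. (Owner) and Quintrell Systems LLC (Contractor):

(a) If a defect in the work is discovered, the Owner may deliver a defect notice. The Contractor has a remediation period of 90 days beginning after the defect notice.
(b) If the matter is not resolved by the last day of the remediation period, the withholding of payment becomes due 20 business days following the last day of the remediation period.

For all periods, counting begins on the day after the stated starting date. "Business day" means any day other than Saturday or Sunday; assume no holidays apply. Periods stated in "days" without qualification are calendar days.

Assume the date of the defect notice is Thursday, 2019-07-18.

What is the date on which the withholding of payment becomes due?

2019-11-13

Adding 90 calendar days to 2019-07-18 gives 2019-10-16, which is the last day of the remediation period.
The date on which the withholding of payment becomes due: 20 business days after Wednesday, 2019-10-16, skipping weekends — Oct 17, Oct 18, Oct 21, Oct 22, …, Nov 11, Nov 12, Nov 13 — lands on Wednesday, 2019-11-13.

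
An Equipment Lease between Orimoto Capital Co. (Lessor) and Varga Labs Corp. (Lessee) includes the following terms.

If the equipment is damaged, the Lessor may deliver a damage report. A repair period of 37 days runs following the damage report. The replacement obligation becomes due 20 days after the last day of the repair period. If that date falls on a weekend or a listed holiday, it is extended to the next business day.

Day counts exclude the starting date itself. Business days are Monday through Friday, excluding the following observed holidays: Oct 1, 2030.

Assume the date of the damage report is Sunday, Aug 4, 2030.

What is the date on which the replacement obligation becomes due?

Sep 30, 2030

The last day of the repair period: Aug 4, 2030 + 37 days = Sep 10, 2030.
The date on which the replacement obligation becomes due: 20 calendar days after Sep 10, 2030 is Sep 30, 2030. Sep 30, 2030 is a Monday and is not a listed holiday, so no roll-forward applies.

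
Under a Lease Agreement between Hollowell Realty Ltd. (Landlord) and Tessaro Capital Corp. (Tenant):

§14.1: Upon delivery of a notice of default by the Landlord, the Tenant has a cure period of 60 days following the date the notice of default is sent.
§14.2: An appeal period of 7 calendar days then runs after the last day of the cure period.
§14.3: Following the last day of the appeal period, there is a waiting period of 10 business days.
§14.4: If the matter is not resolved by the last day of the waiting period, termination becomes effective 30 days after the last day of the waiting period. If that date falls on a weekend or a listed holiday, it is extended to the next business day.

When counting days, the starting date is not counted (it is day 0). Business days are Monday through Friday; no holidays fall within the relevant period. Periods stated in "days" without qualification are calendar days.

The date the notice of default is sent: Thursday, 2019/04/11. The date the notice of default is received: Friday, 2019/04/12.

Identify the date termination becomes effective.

The last day of the cure period: 60 calendar days after 2019/04/11 is 2019/06/10.
Adding 7 calendar days to 2019/06/10 gives 2019/06/17, which is the last day of the appeal period.
The last day of the waiting period: counting 10 business days from Monday, 2019/06/17 (Jun 18, Jun 19, Jun 20, Jun 21, Jun 24, Jun 25, Jun 26, Jun 27, Jun 28, Jul 1, skipping weekends) reaches Monday, 2019/07/01.
The date termination becomes effective: 2019/07/01 + 30 days = 2019/07/31. 2019/07/31 is a Wednesday, so no roll-forward applies.

2019/07/31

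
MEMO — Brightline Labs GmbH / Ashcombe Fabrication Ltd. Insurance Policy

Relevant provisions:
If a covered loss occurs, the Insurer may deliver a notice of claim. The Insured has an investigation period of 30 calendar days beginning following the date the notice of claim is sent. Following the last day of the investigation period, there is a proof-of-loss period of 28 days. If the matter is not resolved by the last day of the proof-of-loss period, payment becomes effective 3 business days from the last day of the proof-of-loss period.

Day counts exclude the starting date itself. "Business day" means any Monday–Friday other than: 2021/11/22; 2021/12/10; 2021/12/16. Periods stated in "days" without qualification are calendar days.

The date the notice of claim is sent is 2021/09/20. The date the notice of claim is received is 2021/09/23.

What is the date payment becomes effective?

The last day of the investigation period: 30 calendar days after 2021/09/20 is 2021/10/20.
Adding 28 calendar days to 2021/10/20 gives 2021/11/17, which is the last day of the proof-of-loss period.
The date payment becomes effective: 3 business days after Wednesday, 2021/11/17, skipping weekends and the listed holiday on Nov 22 — Nov 18, Nov 19, Nov 23 — lands on Tuesday, 2021/11/23.

2021/11/23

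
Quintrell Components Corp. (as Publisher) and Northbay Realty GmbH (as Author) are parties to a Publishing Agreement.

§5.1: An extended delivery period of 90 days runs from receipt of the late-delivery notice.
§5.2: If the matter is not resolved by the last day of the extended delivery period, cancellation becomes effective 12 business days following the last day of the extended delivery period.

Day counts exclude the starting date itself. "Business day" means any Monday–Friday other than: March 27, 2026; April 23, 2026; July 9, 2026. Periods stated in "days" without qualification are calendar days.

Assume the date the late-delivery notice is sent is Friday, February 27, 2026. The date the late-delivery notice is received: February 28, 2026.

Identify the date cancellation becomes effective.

Adding 90 calendar days to February 28, 2026 gives May 29, 2026, which is the last day of the extended delivery period.
From Friday, May 29, 2026, 12 business days (Jun 1, Jun 2, Jun 3, Jun 4, …, Jun 12, Jun 15, Jun 16, skipping weekends) brings us to Tuesday, June 16, 2026, which is the date cancellation becomes effective.

June 16, 2026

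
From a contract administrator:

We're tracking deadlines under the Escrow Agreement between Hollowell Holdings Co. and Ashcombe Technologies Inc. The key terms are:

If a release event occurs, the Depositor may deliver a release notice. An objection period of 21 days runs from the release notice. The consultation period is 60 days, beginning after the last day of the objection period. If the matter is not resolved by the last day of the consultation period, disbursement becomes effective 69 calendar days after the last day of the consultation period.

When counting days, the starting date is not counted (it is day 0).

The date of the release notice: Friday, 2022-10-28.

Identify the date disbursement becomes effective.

The last day of the objection period: 21 calendar days after 2022-10-28 is 2022-11-18.
The last day of the consultation period: 60 calendar days after 2022-11-18 is 2023-01-17.
The date disbursement becomes effective: 69 calendar days after 2023-01-17 is 2023-03-27.

2023-03-27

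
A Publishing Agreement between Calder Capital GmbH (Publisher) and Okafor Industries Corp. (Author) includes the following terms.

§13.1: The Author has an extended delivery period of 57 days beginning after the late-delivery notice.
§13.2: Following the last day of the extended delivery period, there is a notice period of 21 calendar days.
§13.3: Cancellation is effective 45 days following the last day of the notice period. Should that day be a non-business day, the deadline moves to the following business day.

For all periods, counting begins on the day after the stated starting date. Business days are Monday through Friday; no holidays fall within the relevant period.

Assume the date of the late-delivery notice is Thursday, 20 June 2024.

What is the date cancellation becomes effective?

The last day of the extended delivery period: 57 calendar days after 20 June 2024 is 16 August 2024.
The last day of the notice period: 21 calendar days after 16 August 2024 is 6 September 2024.
Adding 45 calendar days to 6 September 2024 gives 21 October 2024, which is the date cancellation becomes effective. 21 October 2024 is a Monday, so no roll-forward applies.

21 October 2024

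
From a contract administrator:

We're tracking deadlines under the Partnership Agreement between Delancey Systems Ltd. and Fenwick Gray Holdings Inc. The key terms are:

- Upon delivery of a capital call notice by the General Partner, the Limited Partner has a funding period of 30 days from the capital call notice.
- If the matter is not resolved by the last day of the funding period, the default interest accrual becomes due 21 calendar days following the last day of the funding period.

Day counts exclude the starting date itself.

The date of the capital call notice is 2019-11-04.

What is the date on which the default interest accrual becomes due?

2019-12-25

The last day of the funding period: 30 calendar days after 2019-11-04 is 2019-12-04.
Adding 21 calendar days to 2019-12-04 gives 2019-12-25, which is the date on which the default interest accrual becomes due.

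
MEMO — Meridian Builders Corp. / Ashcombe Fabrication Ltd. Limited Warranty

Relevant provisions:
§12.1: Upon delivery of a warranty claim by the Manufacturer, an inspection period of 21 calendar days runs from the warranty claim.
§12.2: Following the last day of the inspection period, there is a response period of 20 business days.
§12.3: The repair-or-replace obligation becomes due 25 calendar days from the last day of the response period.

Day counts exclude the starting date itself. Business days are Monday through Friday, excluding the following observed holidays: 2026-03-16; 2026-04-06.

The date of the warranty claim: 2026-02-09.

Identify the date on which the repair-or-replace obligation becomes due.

The last day of the inspection period: 21 calendar days after 2026-02-09 is 2026-03-02.
The last day of the response period: counting 20 business days from Monday, 2026-03-02 (Mar 3, Mar 4, Mar 5, Mar 6, …, Mar 27, Mar 30, Mar 31, skipping weekends and the listed holiday on Mar 16) reaches Tuesday, 2026-03-31.
Adding 25 calendar days to 2026-03-31 gives 2026-04-25, which is the date on which the repair-or-replace obligation becomes due.

2026-04-25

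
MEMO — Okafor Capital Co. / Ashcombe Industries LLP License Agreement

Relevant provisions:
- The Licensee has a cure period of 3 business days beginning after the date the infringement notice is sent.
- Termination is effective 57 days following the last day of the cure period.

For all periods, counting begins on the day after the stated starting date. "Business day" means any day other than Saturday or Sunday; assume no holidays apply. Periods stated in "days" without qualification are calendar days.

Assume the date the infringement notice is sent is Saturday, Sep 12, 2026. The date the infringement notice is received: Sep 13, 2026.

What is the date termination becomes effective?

From Saturday, Sep 12, 2026, 3 business days (Sep 14, Sep 15, Sep 16, skipping weekends) brings us to Wednesday, Sep 16, 2026, which is the last day of the cure period.
The date termination becomes effective: 57 calendar days after Sep 16, 2026 is Nov 12, 2026.

Nov 12, 2026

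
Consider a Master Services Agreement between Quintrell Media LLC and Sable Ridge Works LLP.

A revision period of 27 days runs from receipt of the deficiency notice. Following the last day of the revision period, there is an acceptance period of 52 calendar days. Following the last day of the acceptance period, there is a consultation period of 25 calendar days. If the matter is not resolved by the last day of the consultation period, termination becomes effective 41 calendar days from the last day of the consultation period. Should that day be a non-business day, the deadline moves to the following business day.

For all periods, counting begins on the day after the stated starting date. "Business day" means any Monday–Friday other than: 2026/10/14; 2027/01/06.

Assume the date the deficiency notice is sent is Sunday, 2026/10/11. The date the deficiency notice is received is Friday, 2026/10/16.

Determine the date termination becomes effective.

2027/03/10

The last day of the revision period: 2026/10/16 + 27 days = 2026/11/12.
The last day of the acceptance period: 2026/11/12 + 52 days = 2027/01/03.
Adding 25 calendar days to 2027/01/03 gives 2027/01/28, which is the last day of the consultation period.
The date termination becomes effective: 41 calendar days after 2027/01/28 is 2027/03/10. 2027/03/10 is a Wednesday and is not a listed holiday, so no roll-forward applies.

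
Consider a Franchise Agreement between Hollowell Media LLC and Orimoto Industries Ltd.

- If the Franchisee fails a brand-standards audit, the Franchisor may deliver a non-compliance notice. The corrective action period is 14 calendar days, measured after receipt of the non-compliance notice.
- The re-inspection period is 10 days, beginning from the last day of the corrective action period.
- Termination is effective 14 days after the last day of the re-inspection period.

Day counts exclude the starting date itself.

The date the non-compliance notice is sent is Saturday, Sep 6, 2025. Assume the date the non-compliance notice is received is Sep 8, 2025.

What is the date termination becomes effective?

Adding 14 calendar days to Sep 8, 2025 gives Sep 22, 2025, which is the last day of the corrective action period.
The last day of the re-inspection period: Sep 22, 2025 + 10 days = Oct 2, 2025.
The date termination becomes effective: 14 calendar days after Oct 2, 2025 is Oct 16, 2025.

Oct 16, 2025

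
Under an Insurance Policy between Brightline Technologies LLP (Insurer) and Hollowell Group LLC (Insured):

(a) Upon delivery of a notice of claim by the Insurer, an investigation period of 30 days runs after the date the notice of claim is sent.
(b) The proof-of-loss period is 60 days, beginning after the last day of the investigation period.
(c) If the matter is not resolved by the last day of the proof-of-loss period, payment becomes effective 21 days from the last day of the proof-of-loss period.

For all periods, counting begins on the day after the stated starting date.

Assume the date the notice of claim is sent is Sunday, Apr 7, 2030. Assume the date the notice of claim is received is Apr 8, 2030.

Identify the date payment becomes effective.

Jul 27, 2030

Adding 30 calendar days to Apr 7, 2030 gives May 7, 2030, which is the last day of the investigation period.
The last day of the proof-of-loss period: 60 calendar days after May 7, 2030 is Jul 6, 2030.
Adding 21 calendar days to Jul 6, 2030 gives Jul 27, 2030, which is the date payment becomes effective.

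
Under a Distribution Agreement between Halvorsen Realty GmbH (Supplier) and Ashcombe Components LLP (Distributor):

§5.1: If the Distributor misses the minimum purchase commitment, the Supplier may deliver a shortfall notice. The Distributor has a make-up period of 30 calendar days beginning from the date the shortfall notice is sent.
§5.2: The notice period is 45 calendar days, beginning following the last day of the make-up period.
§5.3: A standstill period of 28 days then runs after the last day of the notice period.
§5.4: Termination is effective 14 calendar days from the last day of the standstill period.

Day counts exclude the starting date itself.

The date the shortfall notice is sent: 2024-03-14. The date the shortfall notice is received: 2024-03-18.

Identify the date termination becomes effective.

2024-07-09

The last day of the make-up period: 30 calendar days after 2024-03-14 is 2024-04-13.
Adding 45 calendar days to 2024-04-13 gives 2024-05-28, which is the last day of the notice period.
Adding 28 calendar days to 2024-05-28 gives 2024-06-25, which is the last day of the standstill period.
The date termination becomes effective: 14 calendar days after 2024-06-25 is 2024-07-09.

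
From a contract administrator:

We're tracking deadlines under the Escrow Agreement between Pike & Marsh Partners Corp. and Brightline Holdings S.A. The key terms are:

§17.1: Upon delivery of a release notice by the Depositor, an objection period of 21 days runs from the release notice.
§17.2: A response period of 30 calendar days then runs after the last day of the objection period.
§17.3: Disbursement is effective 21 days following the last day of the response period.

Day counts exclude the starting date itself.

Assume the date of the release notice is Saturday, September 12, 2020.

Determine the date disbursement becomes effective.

The last day of the objection period: September 12, 2020 + 21 days = October 3, 2020.
The last day of the response period: 30 calendar days after October 3, 2020 is November 2, 2020.
The date disbursement becomes effective: November 2, 2020 + 21 days = November 23, 2020.

November 23, 2020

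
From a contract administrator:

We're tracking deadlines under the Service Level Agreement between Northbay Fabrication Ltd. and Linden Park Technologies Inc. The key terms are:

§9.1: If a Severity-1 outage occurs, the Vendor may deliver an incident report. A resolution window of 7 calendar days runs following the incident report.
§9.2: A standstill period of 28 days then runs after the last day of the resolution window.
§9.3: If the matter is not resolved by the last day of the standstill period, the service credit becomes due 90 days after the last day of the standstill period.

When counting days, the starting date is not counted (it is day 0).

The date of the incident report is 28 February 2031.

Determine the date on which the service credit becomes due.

The last day of the resolution window: 7 calendar days after 28 February 2031 is 7 March 2031.
Adding 28 calendar days to 7 March 2031 gives 4 April 2031, which is the last day of the standstill period.
The date on which the service credit becomes due: 4 April 2031 + 90 days = 3 July 2031.

3 July 2031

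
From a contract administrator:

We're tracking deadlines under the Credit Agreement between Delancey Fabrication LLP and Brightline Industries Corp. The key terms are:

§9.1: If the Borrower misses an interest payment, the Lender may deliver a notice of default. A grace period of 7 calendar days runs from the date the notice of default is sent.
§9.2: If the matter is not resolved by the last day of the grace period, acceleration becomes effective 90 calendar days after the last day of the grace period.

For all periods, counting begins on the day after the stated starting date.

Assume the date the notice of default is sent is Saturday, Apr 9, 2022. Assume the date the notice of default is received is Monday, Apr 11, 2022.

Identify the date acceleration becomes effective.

Jul 15, 2022

The last day of the grace period: Apr 9, 2022 + 7 days = Apr 16, 2022.
The date acceleration becomes effective: 90 calendar days after Apr 16, 2022 is Jul 15, 2022.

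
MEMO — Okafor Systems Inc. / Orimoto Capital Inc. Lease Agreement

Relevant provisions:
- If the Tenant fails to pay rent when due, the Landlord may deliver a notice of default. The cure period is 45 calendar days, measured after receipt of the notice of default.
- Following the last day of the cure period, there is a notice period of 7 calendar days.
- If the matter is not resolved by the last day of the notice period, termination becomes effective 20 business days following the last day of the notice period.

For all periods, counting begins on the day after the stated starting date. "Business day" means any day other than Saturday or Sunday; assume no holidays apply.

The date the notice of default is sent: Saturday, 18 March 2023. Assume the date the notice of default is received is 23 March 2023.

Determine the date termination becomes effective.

The last day of the cure period: 23 March 2023 + 45 days = 7 May 2023.
The last day of the notice period: 7 calendar days after 7 May 2023 is 14 May 2023.
The date termination becomes effective: 20 business days after Sunday, 14 May 2023, skipping weekends — May 15, May 16, May 17, May 18, …, Jun 7, Jun 8, Jun 9 — lands on Friday, 9 June 2023.

9 June 2023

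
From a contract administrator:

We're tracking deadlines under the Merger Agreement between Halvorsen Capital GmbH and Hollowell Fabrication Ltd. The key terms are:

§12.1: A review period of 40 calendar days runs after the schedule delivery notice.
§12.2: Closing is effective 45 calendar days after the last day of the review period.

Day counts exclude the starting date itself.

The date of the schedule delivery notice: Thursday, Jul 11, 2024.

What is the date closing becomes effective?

Oct 4, 2024

The last day of the review period: Jul 11, 2024 + 40 days = Aug 20, 2024.
Adding 45 calendar days to Aug 20, 2024 gives Oct 4, 2024, which is the date closing becomes effective.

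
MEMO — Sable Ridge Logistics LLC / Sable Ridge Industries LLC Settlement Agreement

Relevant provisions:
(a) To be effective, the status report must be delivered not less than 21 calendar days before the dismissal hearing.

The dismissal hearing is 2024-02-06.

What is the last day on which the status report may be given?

Counting back 21 calendar days from 2024-02-06 gives 2024-01-16.

2024-01-16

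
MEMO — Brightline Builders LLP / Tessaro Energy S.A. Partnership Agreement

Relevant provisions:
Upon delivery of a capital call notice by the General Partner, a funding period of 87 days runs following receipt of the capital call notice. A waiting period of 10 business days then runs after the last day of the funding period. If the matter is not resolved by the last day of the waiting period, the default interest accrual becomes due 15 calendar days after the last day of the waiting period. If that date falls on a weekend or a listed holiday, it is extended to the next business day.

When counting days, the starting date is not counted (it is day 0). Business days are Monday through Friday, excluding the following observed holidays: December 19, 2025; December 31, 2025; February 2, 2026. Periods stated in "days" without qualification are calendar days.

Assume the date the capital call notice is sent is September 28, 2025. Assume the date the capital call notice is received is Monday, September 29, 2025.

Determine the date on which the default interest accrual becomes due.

January 26, 2026

Adding 87 calendar days to September 29, 2025 gives December 25, 2025, which is the last day of the funding period.
The last day of the waiting period: 10 business days after Thursday, December 25, 2025, skipping weekends and the listed holiday on Dec 31 — Dec 26, Dec 29, Dec 30, Jan 1, Jan 2, Jan 5, Jan 6, Jan 7, Jan 8, Jan 9 — lands on Friday, January 9, 2026.
The date on which the default interest accrual becomes due: 15 calendar days after January 9, 2026 is January 24, 2026. That falls on a Saturday, so it rolls to the next business day, Monday, January 26, 2026.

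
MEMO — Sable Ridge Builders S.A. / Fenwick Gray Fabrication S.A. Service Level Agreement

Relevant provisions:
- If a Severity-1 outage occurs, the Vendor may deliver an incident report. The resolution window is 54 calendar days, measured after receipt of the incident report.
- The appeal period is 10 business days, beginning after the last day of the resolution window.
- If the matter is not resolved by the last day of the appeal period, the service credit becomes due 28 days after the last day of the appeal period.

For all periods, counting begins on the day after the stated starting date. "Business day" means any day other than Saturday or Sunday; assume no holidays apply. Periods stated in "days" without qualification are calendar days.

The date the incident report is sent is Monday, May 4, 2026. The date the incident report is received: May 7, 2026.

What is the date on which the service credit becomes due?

Adding 54 calendar days to May 7, 2026 gives June 30, 2026, which is the last day of the resolution window.
From Tuesday, June 30, 2026, 10 business days (Jul 1, Jul 2, Jul 3, Jul 6, Jul 7, Jul 8, Jul 9, Jul 10, Jul 13, Jul 14, skipping weekends) brings us to Tuesday, July 14, 2026, which is the last day of the appeal period.
The date on which the service credit becomes due: 28 calendar days after July 14, 2026 is August 11, 2026.

August 11, 2026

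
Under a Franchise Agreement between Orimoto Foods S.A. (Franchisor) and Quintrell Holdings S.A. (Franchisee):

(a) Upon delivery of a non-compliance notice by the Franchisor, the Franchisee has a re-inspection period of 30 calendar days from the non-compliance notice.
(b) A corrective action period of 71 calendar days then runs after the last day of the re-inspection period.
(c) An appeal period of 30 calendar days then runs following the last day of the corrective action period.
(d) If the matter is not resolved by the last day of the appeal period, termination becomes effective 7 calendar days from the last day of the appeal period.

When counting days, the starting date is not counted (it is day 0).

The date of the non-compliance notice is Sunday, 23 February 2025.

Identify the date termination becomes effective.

11 July 2025

The last day of the re-inspection period: 30 calendar days after 23 February 2025 is 25 March 2025.
Adding 71 calendar days to 25 March 2025 gives 4 June 2025, which is the last day of the corrective action period.
Adding 30 calendar days to 4 June 2025 gives 4 July 2025, which is the last day of the appeal period.
The date termination becomes effective: 7 calendar days after 4 July 2025 is 11 July 2025.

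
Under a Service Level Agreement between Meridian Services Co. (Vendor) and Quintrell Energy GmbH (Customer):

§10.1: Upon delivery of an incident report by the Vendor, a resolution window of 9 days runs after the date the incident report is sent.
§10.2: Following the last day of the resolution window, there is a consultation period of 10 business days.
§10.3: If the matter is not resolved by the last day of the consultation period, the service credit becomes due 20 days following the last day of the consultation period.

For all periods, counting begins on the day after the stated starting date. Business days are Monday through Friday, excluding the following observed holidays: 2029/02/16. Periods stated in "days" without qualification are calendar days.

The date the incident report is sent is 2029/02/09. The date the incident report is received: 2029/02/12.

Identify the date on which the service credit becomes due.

The last day of the resolution window: 9 calendar days after 2029/02/09 is 2029/02/18.
The last day of the consultation period: counting 10 business days from Sunday, 2029/02/18 (Feb 19, Feb 20, Feb 21, Feb 22, Feb 23, Feb 26, Feb 27, Feb 28, Mar 1, Mar 2, skipping weekends) reaches Friday, 2029/03/02.
The date on which the service credit becomes due: 20 calendar days after 2029/03/02 is 2029/03/22.

2029/03/22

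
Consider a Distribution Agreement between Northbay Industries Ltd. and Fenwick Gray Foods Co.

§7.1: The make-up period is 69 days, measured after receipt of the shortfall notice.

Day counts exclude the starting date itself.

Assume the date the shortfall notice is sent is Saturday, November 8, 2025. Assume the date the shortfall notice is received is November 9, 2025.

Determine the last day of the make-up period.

January 17, 2026

Adding 69 calendar days to November 9, 2025 gives January 17, 2026, which is the last day of the make-up period.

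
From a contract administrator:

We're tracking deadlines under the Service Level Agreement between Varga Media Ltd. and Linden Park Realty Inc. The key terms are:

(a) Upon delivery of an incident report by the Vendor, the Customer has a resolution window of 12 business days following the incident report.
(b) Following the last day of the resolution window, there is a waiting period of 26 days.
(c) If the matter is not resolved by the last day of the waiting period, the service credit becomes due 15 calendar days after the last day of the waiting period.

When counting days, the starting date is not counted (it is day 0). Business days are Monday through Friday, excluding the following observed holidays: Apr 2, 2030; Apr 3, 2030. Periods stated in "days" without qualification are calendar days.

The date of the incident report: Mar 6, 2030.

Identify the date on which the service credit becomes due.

From Wednesday, Mar 6, 2030, 12 business days (Mar 7, Mar 8, Mar 11, Mar 12, …, Mar 20, Mar 21, Mar 22, skipping weekends) brings us to Friday, Mar 22, 2030, which is the last day of the resolution window.
The last day of the waiting period: Mar 22, 2030 + 26 days = Apr 17, 2030.
Adding 15 calendar days to Apr 17, 2030 gives May 2, 2030, which is the date on which the service credit becomes due.

May 2, 2030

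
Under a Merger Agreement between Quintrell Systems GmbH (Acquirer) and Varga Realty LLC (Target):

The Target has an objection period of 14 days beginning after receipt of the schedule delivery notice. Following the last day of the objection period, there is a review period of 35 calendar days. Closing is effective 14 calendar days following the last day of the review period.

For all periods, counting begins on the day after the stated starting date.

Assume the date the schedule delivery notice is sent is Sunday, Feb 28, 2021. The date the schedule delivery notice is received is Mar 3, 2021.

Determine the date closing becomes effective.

The last day of the objection period: Mar 3, 2021 + 14 days = Mar 17, 2021.
The last day of the review period: 35 calendar days after Mar 17, 2021 is Apr 21, 2021.
The date closing becomes effective: 14 calendar days after Apr 21, 2021 is May 5, 2021.

May 5, 2021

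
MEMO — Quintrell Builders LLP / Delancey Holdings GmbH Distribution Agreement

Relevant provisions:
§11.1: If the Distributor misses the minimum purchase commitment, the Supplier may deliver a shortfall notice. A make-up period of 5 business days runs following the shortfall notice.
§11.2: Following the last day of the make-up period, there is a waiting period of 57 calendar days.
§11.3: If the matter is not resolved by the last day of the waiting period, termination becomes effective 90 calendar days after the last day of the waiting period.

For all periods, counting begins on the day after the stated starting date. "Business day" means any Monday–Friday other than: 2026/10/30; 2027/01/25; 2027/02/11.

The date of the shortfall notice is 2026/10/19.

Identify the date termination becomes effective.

The last day of the make-up period: 5 business days after Monday, 2026/10/19, skipping weekends — Oct 20, Oct 21, Oct 22, Oct 23, Oct 26 — lands on Monday, 2026/10/26.
The last day of the waiting period: 57 calendar days after 2026/10/26 is 2026/12/22.
The date termination becomes effective: 90 calendar days after 2026/12/22 is 2027/03/22.

2027/03/22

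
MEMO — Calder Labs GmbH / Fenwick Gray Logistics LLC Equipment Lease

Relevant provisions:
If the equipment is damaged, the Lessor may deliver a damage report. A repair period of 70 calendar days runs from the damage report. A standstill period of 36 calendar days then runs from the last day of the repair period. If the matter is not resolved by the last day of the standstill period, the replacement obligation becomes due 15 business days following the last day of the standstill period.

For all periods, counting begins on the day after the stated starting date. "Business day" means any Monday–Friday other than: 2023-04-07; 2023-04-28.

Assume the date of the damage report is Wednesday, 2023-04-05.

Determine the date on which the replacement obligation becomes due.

2023-08-10

The last day of the repair period: 70 calendar days after 2023-04-05 is 2023-06-14.
The last day of the standstill period: 36 calendar days after 2023-06-14 is 2023-07-20.
The date on which the replacement obligation becomes due: counting 15 business days from Thursday, 2023-07-20 (Jul 21, Jul 24, Jul 25, Jul 26, …, Aug 8, Aug 9, Aug 10, skipping weekends) reaches Thursday, 2023-08-10.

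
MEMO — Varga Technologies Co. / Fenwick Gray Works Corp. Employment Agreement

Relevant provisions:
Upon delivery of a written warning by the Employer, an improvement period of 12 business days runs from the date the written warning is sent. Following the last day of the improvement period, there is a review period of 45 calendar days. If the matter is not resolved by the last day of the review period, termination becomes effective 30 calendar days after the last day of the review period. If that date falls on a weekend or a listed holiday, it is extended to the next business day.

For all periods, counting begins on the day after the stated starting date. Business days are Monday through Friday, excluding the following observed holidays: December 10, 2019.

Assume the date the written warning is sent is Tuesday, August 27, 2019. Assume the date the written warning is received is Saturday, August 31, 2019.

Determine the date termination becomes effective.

The last day of the improvement period: 12 business days after Tuesday, August 27, 2019, skipping weekends — Aug 28, Aug 29, Aug 30, Sep 2, …, Sep 10, Sep 11, Sep 12 — lands on Thursday, September 12, 2019.
The last day of the review period: 45 calendar days after September 12, 2019 is October 27, 2019.
The date termination becomes effective: October 27, 2019 + 30 days = November 26, 2019. November 26, 2019 is a Tuesday and is not a listed holiday, so no roll-forward applies.

November 26, 2019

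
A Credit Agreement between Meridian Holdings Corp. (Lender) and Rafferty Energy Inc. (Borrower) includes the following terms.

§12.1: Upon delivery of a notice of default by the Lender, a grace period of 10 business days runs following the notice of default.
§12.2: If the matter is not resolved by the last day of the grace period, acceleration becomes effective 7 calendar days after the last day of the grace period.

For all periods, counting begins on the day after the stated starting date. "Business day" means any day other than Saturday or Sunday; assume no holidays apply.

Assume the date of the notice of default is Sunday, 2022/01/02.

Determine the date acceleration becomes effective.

The last day of the grace period: counting 10 business days from Sunday, 2022/01/02 (Jan 3, Jan 4, Jan 5, Jan 6, Jan 7, Jan 10, Jan 11, Jan 12, Jan 13, Jan 14, skipping weekends) reaches Friday, 2022/01/14.
The date acceleration becomes effective: 2022/01/14 + 7 days = 2022/01/21.

2022/01/21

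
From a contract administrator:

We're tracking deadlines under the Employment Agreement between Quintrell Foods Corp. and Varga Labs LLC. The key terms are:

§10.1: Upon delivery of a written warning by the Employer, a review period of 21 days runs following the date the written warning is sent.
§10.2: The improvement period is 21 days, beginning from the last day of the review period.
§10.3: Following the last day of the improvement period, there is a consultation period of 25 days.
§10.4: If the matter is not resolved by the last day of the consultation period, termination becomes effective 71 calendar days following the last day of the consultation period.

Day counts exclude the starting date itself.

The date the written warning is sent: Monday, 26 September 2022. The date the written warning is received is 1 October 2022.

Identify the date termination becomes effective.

11 February 2023

Adding 21 calendar days to 26 September 2022 gives 17 October 2022, which is the last day of the review period.
The last day of the improvement period: 17 October 2022 + 21 days = 7 November 2022.
The last day of the consultation period: 7 November 2022 + 25 days = 2 December 2022.
The date termination becomes effective: 71 calendar days after 2 December 2022 is 11 February 2023.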